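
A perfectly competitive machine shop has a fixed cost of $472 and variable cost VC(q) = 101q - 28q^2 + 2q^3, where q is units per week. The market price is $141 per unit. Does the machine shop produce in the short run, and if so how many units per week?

From TC, MC = TC'(q) = 101 - 56q + 6q^2 and AVC = VC/q = 101 - 28q + 2q^2.
AVC hits its minimum where MC = AVC, at q = 7, giving min AVC = 101 - 28·7 + 2·7^2 = $3.
Because $141 ≥ $3, revenue can cover variable cost; the firm operates.
Solving P = MC: -40 - 56q + 6q^2 = 0 ⇒ q = -2/3 or 10. On the upward-sloping branch, q* = 10.
Check: AVC at q = 10 is $21 ≤ P, so revenue covers variable cost.
Profit = P·q − TC = 141·10 − 682 = $728.

Produce at q = 10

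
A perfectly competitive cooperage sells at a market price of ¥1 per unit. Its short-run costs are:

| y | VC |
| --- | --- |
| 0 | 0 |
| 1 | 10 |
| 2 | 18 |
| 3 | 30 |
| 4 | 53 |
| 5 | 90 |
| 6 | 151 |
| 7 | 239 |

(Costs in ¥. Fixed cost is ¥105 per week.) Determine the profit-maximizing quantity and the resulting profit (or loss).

Compute π = P·y − TC at each output: y=0: -105; y=1: -114; y=2: -121; y=3: -132; y=4: -154; y=5: -190; y=6: -250; y=7: -337.
Profit is highest at y = 0. Equivalently, the lowest AVC in the table is 18/2 ≈ ¥9 at y = 2, and P = ¥1 falls below it — price never covers variable cost, so the firm shuts down and loses only its fixed cost.

y = 0 (shut down); profit = -¥105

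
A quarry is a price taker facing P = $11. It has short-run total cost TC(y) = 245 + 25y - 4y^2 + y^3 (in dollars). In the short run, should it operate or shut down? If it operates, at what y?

Variable cost is VC = 25y - 4y^2 + y^3, so AVC = VC/y = 25 - 4y + y^2 and MC = dTC/dy = 25 - 8y + 3y^2.
AVC hits its minimum where MC = AVC, at y = 2, giving min AVC = 25 - 4·2 + 2^2 = $21.
With P < min AVC ($11 < $21), every unit sold adds to the loss.
Shutting down limits the loss to fixed cost, $245.

Shut down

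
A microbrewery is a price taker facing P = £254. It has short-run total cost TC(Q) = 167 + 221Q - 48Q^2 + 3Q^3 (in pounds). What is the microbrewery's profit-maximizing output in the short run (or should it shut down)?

Variable cost is VC = 221Q - 48Q^2 + 3Q^3, so AVC = VC/Q = 221 - 48Q + 3Q^2 and MC = dTC/dQ = 221 - 96Q + 9Q^2.
The AVC parabola has its vertex at Q = 48/6 = 8, where AVC = 221 - 48·8 + 3·8^2 = £29.
Since P = £254 ≥ min AVC = £29, price covers variable cost and the firm should produce.
Solving P = MC: -33 - 96Q + 9Q^2 = 0 ⇒ Q = -1/3 or 11. On the upward-sloping branch, Q* = 11.
Check: AVC at Q = 11 is £56 ≤ P, so revenue covers variable cost.
Profit = P·Q − TC = 254·11 − 783 = £2011.

Produce at Q = 11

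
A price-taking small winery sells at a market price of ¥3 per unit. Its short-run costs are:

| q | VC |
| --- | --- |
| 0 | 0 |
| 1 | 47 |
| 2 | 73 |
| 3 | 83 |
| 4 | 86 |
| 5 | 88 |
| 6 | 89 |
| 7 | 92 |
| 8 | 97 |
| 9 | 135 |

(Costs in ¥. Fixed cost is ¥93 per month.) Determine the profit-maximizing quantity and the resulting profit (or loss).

Profit at each row (π = 3q − TC): q=0: -93; q=1: -137; q=2: -160; q=3: -167; q=4: -167; q=5: -166; q=6: -164; q=7: -164; q=8: -166; q=9: -201.
Profit is highest at q = 0. Equivalently, the lowest AVC in the table is 97/8 ≈ ¥12.12 at q = 8, and P = ¥3 falls below it — price never covers variable cost, so the firm shuts down and loses only its fixed cost.

q = 0 (shut down); profit = -¥93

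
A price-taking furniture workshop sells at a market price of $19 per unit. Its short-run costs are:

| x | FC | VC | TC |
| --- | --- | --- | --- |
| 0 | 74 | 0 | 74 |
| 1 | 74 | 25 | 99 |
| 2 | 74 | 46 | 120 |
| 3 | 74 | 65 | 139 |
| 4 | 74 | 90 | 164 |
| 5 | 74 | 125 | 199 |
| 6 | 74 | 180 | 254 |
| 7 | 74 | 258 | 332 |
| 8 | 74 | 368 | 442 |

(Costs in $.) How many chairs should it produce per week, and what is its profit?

Profit at each row (π = 19x − TC): x=0: -74; x=1: -80; x=2: -82; x=3: -82; x=4: -88; x=5: -104; x=6: -140; x=7: -199; x=8: -290.
Profit is highest at x = 0. Equivalently, the lowest AVC in the table is 65/3 ≈ $21.67 at x = 3, and P = $19 falls below it — price never covers variable cost, so the firm shuts down and loses only its fixed cost.

x = 0 (shut down); profit = -$74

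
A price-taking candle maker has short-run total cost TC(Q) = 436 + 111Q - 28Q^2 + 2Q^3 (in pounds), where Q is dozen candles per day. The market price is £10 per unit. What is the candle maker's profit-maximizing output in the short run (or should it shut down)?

Shut down

From TC, MC = TC'(Q) = 111 - 56Q + 6Q^2 and AVC = VC/Q = 111 - 28Q + 2Q^2.
The AVC parabola has its vertex at Q = 28/4 = 7, where AVC = 111 - 28·7 + 2·7^2 = £13.
With P < min AVC (£10 < £13), every unit sold adds to the loss.
The firm minimizes its loss by shutting down and losing only its fixed cost of £436.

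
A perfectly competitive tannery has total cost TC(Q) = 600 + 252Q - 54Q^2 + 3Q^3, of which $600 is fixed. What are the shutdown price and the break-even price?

Shutdown price = $9; break-even price = $72

AVC = 252 - 54Q + 3Q^2; minimized at Q = 9, giving min AVC = $9. That is the shutdown price.
ATC = 600/Q + 252 - 54Q + 3Q^2. Setting dATC/dQ = −600/Q^2 − 54 + 6Q = 0 gives Q = 10 (since 6·10^3 − 54·10^2 = 600).
min ATC = 600/10 + 252 − 54·10 + 3·10^2 = $72. That is the break-even price.
Between these two prices the firm operates at a loss; above $72 it earns a profit.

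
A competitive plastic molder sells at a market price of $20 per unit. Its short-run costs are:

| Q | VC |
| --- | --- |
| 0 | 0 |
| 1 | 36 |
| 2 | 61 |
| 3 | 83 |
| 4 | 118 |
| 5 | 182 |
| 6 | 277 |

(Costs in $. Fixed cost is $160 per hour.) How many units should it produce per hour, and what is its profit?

Profit at each row (π = 20Q − TC): Q=0: -160; Q=1: -176; Q=2: -181; Q=3: -183; Q=4: -198; Q=5: -242; Q=6: -317.
Profit is highest at Q = 0. Equivalently, the lowest AVC in the table is 83/3 ≈ $27.67 at Q = 3, and P = $20 falls below it — price never covers variable cost, so the firm shuts down and loses only its fixed cost.

Q = 0 (shut down); profit = -$160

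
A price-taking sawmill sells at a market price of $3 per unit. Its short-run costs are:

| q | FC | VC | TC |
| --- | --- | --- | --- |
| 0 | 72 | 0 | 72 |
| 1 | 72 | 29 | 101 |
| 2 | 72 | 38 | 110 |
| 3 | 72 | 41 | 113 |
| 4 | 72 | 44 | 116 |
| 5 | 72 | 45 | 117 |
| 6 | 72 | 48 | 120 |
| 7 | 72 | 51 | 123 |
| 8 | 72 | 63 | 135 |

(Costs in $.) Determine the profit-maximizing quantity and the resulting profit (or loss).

Profit at each row (π = 3q − TC): q=0: -72; q=1: -98; q=2: -104; q=3: -104; q=4: -104; q=5: -102; q=6: -102; q=7: -102; q=8: -111.
Profit is highest at q = 0. Equivalently, the lowest AVC in the table is 51/7 ≈ $7.29 at q = 7, and P = $3 falls below it — price never covers variable cost, so the firm shuts down and loses only its fixed cost.

q = 0 (shut down); profit = -$72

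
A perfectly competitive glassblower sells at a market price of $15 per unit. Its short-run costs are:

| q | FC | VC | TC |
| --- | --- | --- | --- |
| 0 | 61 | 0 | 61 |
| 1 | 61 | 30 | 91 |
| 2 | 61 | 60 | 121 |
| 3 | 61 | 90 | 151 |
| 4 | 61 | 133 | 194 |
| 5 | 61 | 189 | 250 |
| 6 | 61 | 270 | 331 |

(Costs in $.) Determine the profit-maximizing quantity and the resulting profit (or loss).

Tabulate TR − TC: q=0: -61; q=1: -76; q=2: -91; q=3: -106; q=4: -134; q=5: -175; q=6: -241.
Profit is highest at q = 0. Equivalently, the lowest AVC in the table is 30/1 ≈ $30 at q = 1, and P = $15 falls below it — price never covers variable cost, so the firm shuts down and loses only its fixed cost.

q = 0 (shut down); profit = -$61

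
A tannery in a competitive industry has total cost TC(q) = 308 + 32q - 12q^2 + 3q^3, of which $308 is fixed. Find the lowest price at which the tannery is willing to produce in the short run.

Short-run supply begins at min AVC. From VC = 32q - 12q^2 + 3q^3, AVC = 32 - 12q + 3q^2.
dAVC/dq = -12 + 6q = 0 gives q = 2. min AVC = 32 - 12·2 + 3·2^2 = 20.
The firm shuts down for any P below $20.

$20 per unit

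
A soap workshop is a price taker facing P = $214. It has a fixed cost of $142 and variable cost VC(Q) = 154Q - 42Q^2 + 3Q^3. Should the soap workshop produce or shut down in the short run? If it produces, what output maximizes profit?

From TC, MC = TC'(Q) = 154 - 84Q + 9Q^2 and AVC = VC/Q = 154 - 42Q + 3Q^2.
AVC is minimized where dAVC/dQ = -42 + 6Q = 0, at Q = 7; min AVC = 154 - 42·7 + 3·7^2 = $7.
Because $214 ≥ $7, revenue can cover variable cost; the firm operates.
P = MC gives -60 - 84Q + 9Q^2 = 0, with roots -2/3 and 10. Take the larger (rising MC): Q* = 10.
Check: AVC at Q = 10 is $34 ≤ P, so revenue covers variable cost.
Profit = P·Q − TC = 214·10 − 482 = $1658.

Produce at Q = 10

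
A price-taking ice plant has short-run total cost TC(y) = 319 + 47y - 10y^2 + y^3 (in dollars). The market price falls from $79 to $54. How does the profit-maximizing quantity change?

AVC = 47 - 10y + y^2, minimized at y = 5 where min AVC = $22. MC = 47 - 20y + 3y^2.
With P = $79 above the shutdown price, P = MC gives y = 8.
At P = $54 ≥ min AVC, set P = MC: y = 7. The firm stays open but cuts output.

Output falls from 8 to 7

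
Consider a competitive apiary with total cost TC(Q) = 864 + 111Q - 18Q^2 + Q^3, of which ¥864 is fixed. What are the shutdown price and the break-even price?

Shutdown price = min AVC. AVC = 111 - 18Q + Q^2, with vertex at Q = 9 and minimum ¥30.
ATC = 864/Q + 111 - 18Q + Q^2. Setting dATC/dQ = −864/Q^2 − 18 + 2Q = 0 gives Q = 12 (since 2·12^3 − 18·12^2 = 864).
min ATC = 864/12 + 111 − 18·12 + 12^2 = ¥111. That is the break-even price.
For ¥30 ≤ P < ¥111 the firm produces at a loss; below ¥30 it shuts down.

Shutdown price = ¥30; break-even price = ¥111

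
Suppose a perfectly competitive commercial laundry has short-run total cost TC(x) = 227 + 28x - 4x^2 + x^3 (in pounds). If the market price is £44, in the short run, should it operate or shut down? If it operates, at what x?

Produce at x = 4

Strip out fixed cost: VC = 28x - 4x^2 + x^3. Then AVC = 28 - 4x + x^2 and MC = 28 - 8x + 3x^2.
AVC is minimized where dAVC/dx = -4 + 2x = 0, at x = 2; min AVC = 28 - 4·2 + 2^2 = £24.
Since P = £44 ≥ min AVC = £24, price covers variable cost and the firm should produce.
P = MC gives -16 - 8x + 3x^2 = 0, with roots -4/3 and 4. Take the larger (rising MC): x* = 4.
Check: AVC at x = 4 is £28 ≤ P, so revenue covers variable cost.
Profit = P·x − TC = 44·4 − 339 = -£163, a loss, but smaller than the £227 fixed cost the firm would lose by shutting down.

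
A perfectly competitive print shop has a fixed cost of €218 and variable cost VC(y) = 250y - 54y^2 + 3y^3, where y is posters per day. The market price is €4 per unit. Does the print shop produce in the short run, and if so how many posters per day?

Strip out fixed cost: VC = 250y - 54y^2 + 3y^3. Then AVC = 250 - 54y + 3y^2 and MC = 250 - 108y + 9y^2.
The AVC parabola has its vertex at y = 54/6 = 9, where AVC = 250 - 54·9 + 3·9^2 = €7.
With P < min AVC (€4 < €7), every unit sold adds to the loss.
Best response: produce nothing and absorb the €218 fixed cost.

Shut down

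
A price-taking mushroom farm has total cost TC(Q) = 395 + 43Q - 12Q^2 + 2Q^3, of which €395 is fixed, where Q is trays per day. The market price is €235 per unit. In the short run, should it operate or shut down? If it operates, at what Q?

Strip out fixed cost: VC = 43Q - 12Q^2 + 2Q^3. Then AVC = 43 - 12Q + 2Q^2 and MC = 43 - 24Q + 6Q^2.
AVC hits its minimum where MC = AVC, at Q = 3, giving min AVC = 43 - 12·3 + 2·3^2 = €25.
Because €235 ≥ €25, revenue can cover variable cost; the firm operates.
P = MC gives -192 - 24Q + 6Q^2 = 0, with roots -4 and 8. Take the larger (rising MC): Q* = 8.
Check: AVC at Q = 8 is €75 ≤ P, so revenue covers variable cost.
Profit = P·Q − TC = 235·8 − 995 = €885.

Produce at Q = 8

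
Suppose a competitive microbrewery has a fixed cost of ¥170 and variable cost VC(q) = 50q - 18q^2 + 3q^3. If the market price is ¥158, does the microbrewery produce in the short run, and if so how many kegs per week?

Produce at q = 6

Variable cost is VC = 50q - 18q^2 + 3q^3, so AVC = VC/q = 50 - 18q + 3q^2 and MC = dTC/dq = 50 - 36q + 9q^2.
The AVC parabola has its vertex at q = 18/6 = 3, where AVC = 50 - 18·3 + 3·3^2 = ¥23.
P = ¥158 exceeds min AVC = ¥23, so the firm stays open.
P = MC gives -108 - 36q + 9q^2 = 0, with roots -2 and 6. Take the larger (rising MC): q* = 6.
Check: AVC at q = 6 is ¥50 ≤ P, so revenue covers variable cost.
Profit = P·q − TC = 158·6 − 470 = ¥478.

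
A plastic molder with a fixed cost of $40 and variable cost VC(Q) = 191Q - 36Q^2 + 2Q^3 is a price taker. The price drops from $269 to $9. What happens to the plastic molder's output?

MC = 191 - 72Q + 6Q^2; the shutdown threshold is min AVC = $29 (at Q = 9).
At P = $269 ≥ min AVC, set P = MC on the rising branch: Q = 13.
At P = $9 < min AVC = $29, price no longer covers variable cost at any output, so the firm shuts down: Q = 0.

Output falls from 13 to 0 (the firm shuts down)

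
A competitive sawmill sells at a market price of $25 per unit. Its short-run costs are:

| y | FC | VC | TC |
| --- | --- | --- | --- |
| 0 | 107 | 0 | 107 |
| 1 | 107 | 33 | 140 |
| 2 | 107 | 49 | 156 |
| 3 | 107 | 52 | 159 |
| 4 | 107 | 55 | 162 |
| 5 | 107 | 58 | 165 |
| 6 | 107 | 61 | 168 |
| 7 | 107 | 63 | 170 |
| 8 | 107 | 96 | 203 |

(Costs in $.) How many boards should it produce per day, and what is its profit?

y = 7; profit = $5

Profit at each row (π = 25y − TC): y=0: -107; y=1: -115; y=2: -106; y=3: -84; y=4: -62; y=5: -40; y=6: -18; y=7: 5; y=8: -3.
Profit is maximized at y = 7. AVC there is 63/7 = $9 ≤ P, so producing beats shutting down (which would give -$107).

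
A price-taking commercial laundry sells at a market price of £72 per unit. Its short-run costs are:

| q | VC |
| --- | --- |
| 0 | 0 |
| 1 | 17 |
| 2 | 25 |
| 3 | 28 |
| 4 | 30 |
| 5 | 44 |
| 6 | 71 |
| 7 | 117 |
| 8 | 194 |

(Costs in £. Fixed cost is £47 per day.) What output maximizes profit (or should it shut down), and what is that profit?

Compute π = P·q − TC at each output: q=0: -47; q=1: 8; q=2: 72; q=3: 141; q=4: 211; q=5: 269; q=6: 314; q=7: 340; q=8: 335.
Profit is maximized at q = 7. AVC there is 117/7 = £16.71 ≤ P, so producing beats shutting down (which would give -£47).

q = 7; profit = £340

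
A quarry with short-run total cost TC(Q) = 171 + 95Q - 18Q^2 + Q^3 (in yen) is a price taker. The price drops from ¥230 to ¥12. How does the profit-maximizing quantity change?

MC = 95 - 36Q + 3Q^2; the shutdown threshold is min AVC = ¥14 (at Q = 9).
With P = ¥230 above the shutdown price, P = MC gives Q = 15.
At P = ¥12 < min AVC = ¥14, price no longer covers variable cost at any output, so the firm shuts down: Q = 0.

Output falls from 15 to 0 (the firm shuts down)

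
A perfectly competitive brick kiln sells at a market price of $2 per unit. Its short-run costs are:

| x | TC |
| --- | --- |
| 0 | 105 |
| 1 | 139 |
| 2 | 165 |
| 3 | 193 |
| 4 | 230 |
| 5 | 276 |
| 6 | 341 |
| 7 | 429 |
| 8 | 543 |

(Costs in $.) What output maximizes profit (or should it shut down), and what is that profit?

Compute π = P·x − TC at each output: x=0: -105; x=1: -137; x=2: -161; x=3: -187; x=4: -222; x=5: -266; x=6: -329; x=7: -415; x=8: -527.
Profit is highest at x = 0. Equivalently, the lowest AVC in the table is 88/3 ≈ $29.33 at x = 3, and P = $2 falls below it — price never covers variable cost, so the firm shuts down and loses only its fixed cost.

x = 0 (shut down); profit = -$105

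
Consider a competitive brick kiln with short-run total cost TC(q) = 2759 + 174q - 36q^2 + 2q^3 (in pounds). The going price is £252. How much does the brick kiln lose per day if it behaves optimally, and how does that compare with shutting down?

Profit = -£55 at q = 13

AVC = 174 - 36q + 2q^2 has its minimum £12 at q = 9; price £252 clears that bar, so the firm operates.
With MC = 174 - 72q + 6q^2, P = MC on the upward-sloping part at q* = 13.
TR = 252·13 = 3276. TC = 2759 + 572 = 3331. Profit = 3276 − 3331 = -£55.
By producing, the firm covers all variable cost plus £2704 of fixed cost; shutting down would lose the full £2759.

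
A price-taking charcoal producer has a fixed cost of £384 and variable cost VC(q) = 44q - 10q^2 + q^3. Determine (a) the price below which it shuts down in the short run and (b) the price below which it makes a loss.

AVC = 44 - 10q + q^2; minimized at q = 5, giving min AVC = £19. That is the shutdown price.
ATC = 384/q + 44 - 10q + q^2. Setting dATC/dq = −384/q^2 − 10 + 2q = 0 gives q = 8 (since 2·8^3 − 10·8^2 = 384).
min ATC = 384/8 + 44 − 10·8 + 8^2 = £76. That is the break-even price.
For £19 ≤ P < £76 the firm produces at a loss; below £19 it shuts down.

Shutdown price = £19; break-even price = £76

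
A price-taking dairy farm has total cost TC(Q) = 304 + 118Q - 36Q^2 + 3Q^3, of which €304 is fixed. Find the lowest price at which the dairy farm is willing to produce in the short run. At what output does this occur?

€10 per unit, at Q = 6

The shutdown price is the minimum of AVC. VC = 118Q - 36Q^2 + 3Q^3, so AVC = 118 - 36Q + 3Q^2.
At the minimum of AVC, MC = AVC. MC = 118 - 72Q + 9Q^2; setting MC = AVC gives 6Q^2 - 36Q = 0, so Q = 6. min AVC = 10.
For P < €10 the firm produces nothing.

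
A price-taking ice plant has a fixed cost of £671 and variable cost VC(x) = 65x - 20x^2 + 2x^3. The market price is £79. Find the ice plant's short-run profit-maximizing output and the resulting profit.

Profit = -£279 at x = 7

AVC = 65 - 20x + 2x^2 has its minimum £15 at x = 5; price £79 clears that bar, so the firm operates.
MC = 65 - 40x + 6x^2. Setting P = MC and taking the root on the rising branch gives x* = 7.
TR = 79·7 = 553. TC = 671 + 161 = 832. Profit = 553 − 832 = -£279.
Shutting down would mean losing the fixed cost of £671, so operating at a loss of £279 is better by £392.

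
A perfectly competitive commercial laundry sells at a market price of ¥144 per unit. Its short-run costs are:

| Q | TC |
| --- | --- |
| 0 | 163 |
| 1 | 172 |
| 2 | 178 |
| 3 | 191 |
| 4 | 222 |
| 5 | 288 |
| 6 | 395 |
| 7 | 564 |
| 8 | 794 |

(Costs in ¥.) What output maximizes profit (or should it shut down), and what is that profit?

Q = 6; profit = ¥469

Compute π = P·Q − TC at each output: Q=0: -163; Q=1: -28; Q=2: 110; Q=3: 241; Q=4: 354; Q=5: 432; Q=6: 469; Q=7: 444; Q=8: 358.
Profit is maximized at Q = 6. AVC there is 232/6 = ¥38.67 ≤ P, so producing beats shutting down (which would give -¥163).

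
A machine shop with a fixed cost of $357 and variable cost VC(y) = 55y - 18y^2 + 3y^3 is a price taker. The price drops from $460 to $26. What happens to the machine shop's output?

AVC = 55 - 18y + 3y^2, minimized at y = 3 where min AVC = $28. MC = 55 - 36y + 9y^2.
At P = $460 ≥ min AVC, set P = MC on the rising branch: y = 9.
At P = $26 < min AVC = $28, price no longer covers variable cost at any output, so the firm shuts down: y = 0.

Output falls from 9 to 0 (the firm shuts down)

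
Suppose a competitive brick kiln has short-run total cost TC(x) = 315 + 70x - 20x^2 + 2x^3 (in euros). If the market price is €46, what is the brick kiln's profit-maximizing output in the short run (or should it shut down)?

Produce at x = 6

Variable cost is VC = 70x - 20x^2 + 2x^3, so AVC = VC/x = 70 - 20x + 2x^2 and MC = dTC/dx = 70 - 40x + 6x^2.
The AVC parabola has its vertex at x = 20/4 = 5, where AVC = 70 - 20·5 + 2·5^2 = €20.
P = €46 exceeds min AVC = €20, so the firm stays open.
P = MC gives 24 - 40x + 6x^2 = 0, with roots 2/3 and 6. Take the larger (rising MC): x* = 6.
Check: AVC at x = 6 is €22 ≤ P, so revenue covers variable cost.
Profit = P·x − TC = 46·6 − 447 = -€171, a loss, but smaller than the €315 fixed cost the firm would lose by shutting down.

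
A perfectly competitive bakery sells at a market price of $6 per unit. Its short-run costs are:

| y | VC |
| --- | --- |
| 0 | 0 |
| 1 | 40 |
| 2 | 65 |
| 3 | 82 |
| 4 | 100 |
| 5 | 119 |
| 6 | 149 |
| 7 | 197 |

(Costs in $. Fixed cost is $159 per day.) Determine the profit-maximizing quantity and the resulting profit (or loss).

y = 0 (shut down); profit = -$159

Tabulate TR − TC: y=0: -159; y=1: -193; y=2: -212; y=3: -223; y=4: -235; y=5: -248; y=6: -272; y=7: -314.
Profit is highest at y = 0. Equivalently, the lowest AVC in the table is 119/5 ≈ $23.80 at y = 5, and P = $6 falls below it — price never covers variable cost, so the firm shuts down and loses only its fixed cost.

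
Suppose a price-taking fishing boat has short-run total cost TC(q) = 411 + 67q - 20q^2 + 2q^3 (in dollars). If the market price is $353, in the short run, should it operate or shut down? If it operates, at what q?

Variable cost is VC = 67q - 20q^2 + 2q^3, so AVC = VC/q = 67 - 20q + 2q^2 and MC = dTC/dq = 67 - 40q + 6q^2.
AVC hits its minimum where MC = AVC, at q = 5, giving min AVC = 67 - 20·5 + 2·5^2 = $17.
Since P = $353 ≥ min AVC = $17, price covers variable cost and the firm should produce.
Set P = MC: 353 = 67 - 40q + 6q^2 → -286 - 40q + 6q^2 = 0. The roots are q = -13/3 and q = 11; the profit-maximizing output is on the rising part of MC, so q* = 11.
Check: AVC at q = 11 is $89 ≤ P, so revenue covers variable cost.
Profit = P·q − TC = 353·11 − 1390 = $2493.

Produce at q = 11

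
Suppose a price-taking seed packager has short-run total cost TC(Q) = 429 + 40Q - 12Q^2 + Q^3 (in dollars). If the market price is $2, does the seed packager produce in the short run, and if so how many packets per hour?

From TC, MC = TC'(Q) = 40 - 24Q + 3Q^2 and AVC = VC/Q = 40 - 12Q + Q^2.
AVC hits its minimum where MC = AVC, at Q = 6, giving min AVC = 40 - 12·6 + 6^2 = $4.
P = $2 lies below min AVC = $4; no output level covers variable cost.
The firm minimizes its loss by shutting down and losing only its fixed cost of $429.

Shut down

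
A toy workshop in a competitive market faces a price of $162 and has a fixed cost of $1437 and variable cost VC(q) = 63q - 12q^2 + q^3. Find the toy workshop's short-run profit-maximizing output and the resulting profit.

AVC = 63 - 12q + q^2 has its minimum $27 at q = 6; price $162 clears that bar, so the firm operates.
With MC = 63 - 24q + 3q^2, P = MC on the upward-sloping part at q* = 11.
TR = 162·11 = 1782. TC = 1437 + 572 = 2009. Profit = 1782 − 2009 = -$227.
By producing, the firm covers all variable cost plus $1210 of fixed cost; shutting down would lose the full $1437.

Profit = -$227 at q = 11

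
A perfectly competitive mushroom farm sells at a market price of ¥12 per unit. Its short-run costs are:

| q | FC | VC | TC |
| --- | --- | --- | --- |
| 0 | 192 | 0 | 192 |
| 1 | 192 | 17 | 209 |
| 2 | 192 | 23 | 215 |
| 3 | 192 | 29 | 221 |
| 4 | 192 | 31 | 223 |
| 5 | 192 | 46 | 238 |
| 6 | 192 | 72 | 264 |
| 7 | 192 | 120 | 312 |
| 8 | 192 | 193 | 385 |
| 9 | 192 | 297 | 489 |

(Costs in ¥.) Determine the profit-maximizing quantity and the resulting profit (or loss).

q = 4; profit = -¥175

Profit at each row (π = 12q − TC): q=0: -192; q=1: -197; q=2: -191; q=3: -185; q=4: -175; q=5: -178; q=6: -192; q=7: -228; q=8: -289; q=9: -381.
Profit is maximized at q = 4. AVC there is 31/4 = ¥7.75 ≤ P, so producing beats shutting down (which would give -¥192).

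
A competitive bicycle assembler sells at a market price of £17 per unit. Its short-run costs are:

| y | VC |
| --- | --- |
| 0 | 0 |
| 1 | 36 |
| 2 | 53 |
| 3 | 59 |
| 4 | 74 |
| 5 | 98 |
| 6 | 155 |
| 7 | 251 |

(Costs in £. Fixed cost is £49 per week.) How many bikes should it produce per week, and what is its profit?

y = 0 (shut down); profit = -£49

Tabulate TR − TC: y=0: -49; y=1: -68; y=2: -68; y=3: -57; y=4: -55; y=5: -62; y=6: -102; y=7: -181.
Profit is highest at y = 0. Equivalently, the lowest AVC in the table is 74/4 ≈ £18.50 at y = 4, and P = £17 falls below it — price never covers variable cost, so the firm shuts down and loses only its fixed cost.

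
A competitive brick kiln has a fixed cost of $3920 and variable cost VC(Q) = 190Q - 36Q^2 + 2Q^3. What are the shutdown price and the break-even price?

Shutdown price = min AVC. AVC = 190 - 36Q + 2Q^2, with vertex at Q = 9 and minimum $28.
ATC = 3920/Q + 190 - 36Q + 2Q^2. Setting dATC/dQ = −3920/Q^2 − 36 + 4Q = 0 gives Q = 14 (since 4·14^3 − 36·14^2 = 3920).
min ATC = 3920/14 + 190 − 36·14 + 2·14^2 = $358. That is the break-even price.
Between these two prices the firm operates at a loss; above $358 it earns a profit.

Shutdown price = $28; break-even price = $358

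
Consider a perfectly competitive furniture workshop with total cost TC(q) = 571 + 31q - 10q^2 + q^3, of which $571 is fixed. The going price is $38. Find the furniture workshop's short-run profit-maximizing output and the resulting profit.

AVC = 31 - 10q + q^2 has its minimum $6 at q = 5; price $38 clears that bar, so the firm operates.
With MC = 31 - 20q + 3q^2, P = MC on the upward-sloping part at q* = 7.
TR = 38·7 = 266. TC = 571 + 70 = 641. Profit = 266 − 641 = -$375.
By producing, the firm covers all variable cost plus $196 of fixed cost; shutting down would lose the full $571.

Profit = -$375 at q = 7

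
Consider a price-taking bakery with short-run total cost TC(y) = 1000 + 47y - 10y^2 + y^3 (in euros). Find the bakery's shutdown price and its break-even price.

Shutdown price = €22; break-even price = €147

AVC = 47 - 10y + y^2; minimized at y = 5, giving min AVC = €22. That is the shutdown price.
ATC = 1000/y + 47 - 10y + y^2. Setting dATC/dy = −1000/y^2 − 10 + 2y = 0 gives y = 10 (since 2·10^3 − 10·10^2 = 1000).
min ATC = 1000/10 + 47 − 10·10 + 10^2 = €147. That is the break-even price.
Between these two prices the firm operates at a loss; above €147 it earns a profit.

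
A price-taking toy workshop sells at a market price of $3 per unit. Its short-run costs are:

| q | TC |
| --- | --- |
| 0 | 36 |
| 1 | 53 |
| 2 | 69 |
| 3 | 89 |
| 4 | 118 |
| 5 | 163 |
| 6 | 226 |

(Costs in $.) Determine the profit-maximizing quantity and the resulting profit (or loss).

Profit at each row (π = 3q − TC): q=0: -36; q=1: -50; q=2: -63; q=3: -80; q=4: -106; q=5: -148; q=6: -208.
Profit is highest at q = 0. Equivalently, the lowest AVC in the table is 33/2 ≈ $16.50 at q = 2, and P = $3 falls below it — price never covers variable cost, so the firm shuts down and loses only its fixed cost.

q = 0 (shut down); profit = -$36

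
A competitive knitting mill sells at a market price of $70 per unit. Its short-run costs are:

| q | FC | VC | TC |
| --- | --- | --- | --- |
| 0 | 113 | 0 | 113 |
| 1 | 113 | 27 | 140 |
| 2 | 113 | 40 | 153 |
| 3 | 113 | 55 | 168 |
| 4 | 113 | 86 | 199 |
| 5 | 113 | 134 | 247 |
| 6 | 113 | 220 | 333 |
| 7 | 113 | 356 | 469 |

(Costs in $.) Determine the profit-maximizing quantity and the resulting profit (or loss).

q = 5; profit = $103

Compute π = P·q − TC at each output: q=0: -113; q=1: -70; q=2: -13; q=3: 42; q=4: 81; q=5: 103; q=6: 87; q=7: 21.
Profit is maximized at q = 5. AVC there is 134/5 = $26.80 ≤ P, so producing beats shutting down (which would give -$113).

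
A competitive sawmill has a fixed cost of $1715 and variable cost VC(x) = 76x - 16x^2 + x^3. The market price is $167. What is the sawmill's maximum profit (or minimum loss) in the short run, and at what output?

AVC = 76 - 16x + x^2 has its minimum $12 at x = 8; price $167 clears that bar, so the firm operates.
With MC = 76 - 32x + 3x^2, P = MC on the upward-sloping part at x* = 13.
TR = 167·13 = 2171. TC = 1715 + 481 = 2196. Profit = 2171 − 2196 = -$25.
Shutting down would mean losing the fixed cost of $1715, so operating at a loss of $25 is better by $1690.

Profit = -$25 at x = 13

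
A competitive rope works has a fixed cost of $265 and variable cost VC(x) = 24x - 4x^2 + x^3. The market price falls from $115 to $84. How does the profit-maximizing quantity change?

AVC = 24 - 4x + x^2, minimized at x = 2 where min AVC = $20. MC = 24 - 8x + 3x^2.
At P = $115 ≥ min AVC, set P = MC on the rising branch: x = 7.
At P = $84 ≥ min AVC, set P = MC: x = 6. The firm stays open but cuts output.

Output falls from 7 to 6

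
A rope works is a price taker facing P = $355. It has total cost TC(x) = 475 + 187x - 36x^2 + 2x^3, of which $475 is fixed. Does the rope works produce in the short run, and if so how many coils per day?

Produce at x = 14

From TC, MC = TC'(x) = 187 - 72x + 6x^2 and AVC = VC/x = 187 - 36x + 2x^2.
The AVC parabola has its vertex at x = 36/4 = 9, where AVC = 187 - 36·9 + 2·9^2 = $25.
P = $355 exceeds min AVC = $25, so the firm stays open.
Solving P = MC: -168 - 72x + 6x^2 = 0 ⇒ x = -2 or 14. On the upward-sloping branch, x* = 14.
Check: AVC at x = 14 is $75 ≤ P, so revenue covers variable cost.
Profit = P·x − TC = 355·14 − 1525 = $3445.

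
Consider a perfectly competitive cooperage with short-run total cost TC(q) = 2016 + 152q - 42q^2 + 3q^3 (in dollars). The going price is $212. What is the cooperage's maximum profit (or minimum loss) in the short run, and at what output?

AVC = 152 - 42q + 3q^2 has its minimum $5 at q = 7; price $212 clears that bar, so the firm operates.
MC = 152 - 84q + 9q^2. Setting P = MC and taking the root on the rising branch gives q* = 10.
TR = 212·10 = 2120. TC = 2016 + 320 = 2336. Profit = 2120 − 2336 = -$216.
Shutting down would mean losing the fixed cost of $2016, so operating at a loss of $216 is better by $1800.

Profit = -$216 at q = 10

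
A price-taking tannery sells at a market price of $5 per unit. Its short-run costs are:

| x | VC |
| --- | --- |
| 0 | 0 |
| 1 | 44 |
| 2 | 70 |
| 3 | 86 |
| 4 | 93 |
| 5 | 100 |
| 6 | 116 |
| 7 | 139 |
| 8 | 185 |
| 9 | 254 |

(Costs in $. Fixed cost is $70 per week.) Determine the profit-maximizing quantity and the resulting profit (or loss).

x = 0 (shut down); profit = -$70

Compute π = P·x − TC at each output: x=0: -70; x=1: -109; x=2: -130; x=3: -141; x=4: -143; x=5: -145; x=6: -156; x=7: -174; x=8: -215; x=9: -279.
Profit is highest at x = 0. Equivalently, the lowest AVC in the table is 116/6 ≈ $19.33 at x = 6, and P = $5 falls below it — price never covers variable cost, so the firm shuts down and loses only its fixed cost.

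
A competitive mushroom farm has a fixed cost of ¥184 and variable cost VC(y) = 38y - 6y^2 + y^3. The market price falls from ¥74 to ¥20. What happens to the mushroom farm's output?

Output falls from 6 to 0 (the firm shuts down)

MC = 38 - 12y + 3y^2; the shutdown threshold is min AVC = ¥29 (at y = 3).
With P = ¥74 above the shutdown price, P = MC gives y = 6.
At P = ¥20 < min AVC = ¥29, price no longer covers variable cost at any output, so the firm shuts down: y = 0.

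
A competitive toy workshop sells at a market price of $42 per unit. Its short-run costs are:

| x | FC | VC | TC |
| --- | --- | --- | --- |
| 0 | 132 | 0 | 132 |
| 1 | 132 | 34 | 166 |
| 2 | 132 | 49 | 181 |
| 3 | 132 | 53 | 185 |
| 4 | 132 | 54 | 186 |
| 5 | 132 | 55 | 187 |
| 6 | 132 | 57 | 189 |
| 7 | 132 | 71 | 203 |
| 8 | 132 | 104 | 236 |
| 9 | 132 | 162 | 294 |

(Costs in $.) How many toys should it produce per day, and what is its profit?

Profit at each row (π = 42x − TC): x=0: -132; x=1: -124; x=2: -97; x=3: -59; x=4: -18; x=5: 23; x=6: 63; x=7: 91; x=8: 100; x=9: 84.
Profit is maximized at x = 8. AVC there is 104/8 = $13 ≤ P, so producing beats shutting down (which would give -$132).

x = 8; profit = $100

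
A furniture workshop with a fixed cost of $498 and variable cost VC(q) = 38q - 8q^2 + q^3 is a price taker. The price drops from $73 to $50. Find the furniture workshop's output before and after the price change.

MC = 38 - 16q + 3q^2; the shutdown threshold is min AVC = $22 (at q = 4).
With P = $73 above the shutdown price, P = MC gives q = 7.
At P = $50 ≥ min AVC, set P = MC: q = 6. The firm stays open but cuts output.

Output falls from 7 to 6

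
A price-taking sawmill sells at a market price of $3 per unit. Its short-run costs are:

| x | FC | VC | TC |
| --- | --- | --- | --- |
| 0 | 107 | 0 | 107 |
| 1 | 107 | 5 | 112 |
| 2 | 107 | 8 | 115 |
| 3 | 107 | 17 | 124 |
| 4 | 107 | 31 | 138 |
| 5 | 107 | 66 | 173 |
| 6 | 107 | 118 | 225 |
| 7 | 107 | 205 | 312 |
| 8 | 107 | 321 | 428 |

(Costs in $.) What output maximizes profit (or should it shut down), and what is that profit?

Compute π = P·x − TC at each output: x=0: -107; x=1: -109; x=2: -109; x=3: -115; x=4: -126; x=5: -158; x=6: -207; x=7: -291; x=8: -404.
Profit is highest at x = 0. Equivalently, the lowest AVC in the table is 8/2 ≈ $4 at x = 2, and P = $3 falls below it — price never covers variable cost, so the firm shuts down and loses only its fixed cost.

x = 0 (shut down); profit = -$107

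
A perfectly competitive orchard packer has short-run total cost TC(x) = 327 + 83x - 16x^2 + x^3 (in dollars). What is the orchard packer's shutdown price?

$19 per unit

The shutdown price is the minimum of AVC. VC = 83x - 16x^2 + x^3, so AVC = 83 - 16x + x^2.
dAVC/dx = -16 + 2x = 0 gives x = 8. min AVC = 83 - 16·8 + 8^2 = 19.
For P < $19 the firm produces nothing.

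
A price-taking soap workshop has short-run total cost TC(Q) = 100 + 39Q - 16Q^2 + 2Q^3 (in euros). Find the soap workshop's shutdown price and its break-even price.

Shutdown price = min AVC. AVC = 39 - 16Q + 2Q^2, with vertex at Q = 4 and minimum €7.
ATC = 100/Q + 39 - 16Q + 2Q^2. Setting dATC/dQ = −100/Q^2 − 16 + 4Q = 0 gives Q = 5 (since 4·5^3 − 16·5^2 = 100).
min ATC = 100/5 + 39 − 16·5 + 2·5^2 = €29. That is the break-even price.
Between these two prices the firm operates at a loss; above €29 it earns a profit.

Shutdown price = €7; break-even price = €29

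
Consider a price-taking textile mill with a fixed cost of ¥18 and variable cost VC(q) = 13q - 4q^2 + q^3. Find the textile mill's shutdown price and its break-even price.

Shutdown price = min AVC. AVC = 13 - 4q + q^2, with vertex at q = 2 and minimum ¥9.
ATC = 18/q + 13 - 4q + q^2. Setting dATC/dq = −18/q^2 − 4 + 2q = 0 gives q = 3 (since 2·3^3 − 4·3^2 = 18).
min ATC = 18/3 + 13 − 4·3 + 3^2 = ¥16. That is the break-even price.
Between these two prices the firm operates at a loss; above ¥16 it earns a profit.

Shutdown price = ¥9; break-even price = ¥16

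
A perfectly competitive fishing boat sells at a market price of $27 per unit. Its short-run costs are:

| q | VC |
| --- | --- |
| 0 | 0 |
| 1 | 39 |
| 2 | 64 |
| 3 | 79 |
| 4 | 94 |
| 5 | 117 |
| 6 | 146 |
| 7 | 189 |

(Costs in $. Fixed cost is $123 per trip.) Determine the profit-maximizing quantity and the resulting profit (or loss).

Profit at each row (π = 27q − TC): q=0: -123; q=1: -135; q=2: -133; q=3: -121; q=4: -109; q=5: -105; q=6: -107; q=7: -123.
Profit is maximized at q = 5. AVC there is 117/5 = $23.40 ≤ P, so producing beats shutting down (which would give -$123).

q = 5; profit = -$105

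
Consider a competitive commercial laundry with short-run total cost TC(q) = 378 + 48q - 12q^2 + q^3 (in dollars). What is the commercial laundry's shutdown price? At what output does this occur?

$12 per unit, at q = 6

Short-run supply begins at min AVC. From VC = 48q - 12q^2 + q^3, AVC = 48 - 12q + q^2.
dAVC/dq = -12 + 2q = 0 gives q = 6. min AVC = 48 - 12·6 + 6^2 = 12.
For P < $12 the firm produces nothing.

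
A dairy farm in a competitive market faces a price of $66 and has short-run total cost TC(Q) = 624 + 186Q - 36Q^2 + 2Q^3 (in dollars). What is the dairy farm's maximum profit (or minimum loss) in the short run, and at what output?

Profit = -$224 at Q = 10

AVC = 186 - 36Q + 2Q^2 has its minimum $24 at Q = 9; price $66 clears that bar, so the firm operates.
With MC = 186 - 72Q + 6Q^2, P = MC on the upward-sloping part at Q* = 10.
TR = 66·10 = 660. TC = 624 + 260 = 884. Profit = 660 − 884 = -$224.
That loss of $224 beats the $624 the firm would lose by shutting down; producing recovers $400 of fixed cost.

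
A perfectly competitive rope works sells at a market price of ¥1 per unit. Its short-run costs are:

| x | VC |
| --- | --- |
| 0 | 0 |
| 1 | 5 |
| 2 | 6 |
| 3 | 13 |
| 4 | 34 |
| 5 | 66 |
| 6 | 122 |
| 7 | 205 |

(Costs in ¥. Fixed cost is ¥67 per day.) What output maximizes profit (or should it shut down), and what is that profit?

x = 0 (shut down); profit = -¥67

Profit at each row (π = 1x − TC): x=0: -67; x=1: -71; x=2: -71; x=3: -77; x=4: -97; x=5: -128; x=6: -183; x=7: -265.
Profit is highest at x = 0. Equivalently, the lowest AVC in the table is 6/2 ≈ ¥3 at x = 2, and P = ¥1 falls below it — price never covers variable cost, so the firm shuts down and loses only its fixed cost.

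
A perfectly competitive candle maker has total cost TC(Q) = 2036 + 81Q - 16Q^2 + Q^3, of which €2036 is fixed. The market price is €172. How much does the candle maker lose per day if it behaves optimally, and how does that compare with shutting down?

Profit = -€346 at Q = 13

AVC = 81 - 16Q + Q^2; min AVC = €17 at Q = 8. Since P = €172 ≥ min AVC, the firm produces.
MC = 81 - 32Q + 3Q^2. Setting P = MC and taking the root on the rising branch gives Q* = 13.
TR = 172·13 = 2236. TC = 2036 + 546 = 2582. Profit = 2236 − 2582 = -€346.
Shutting down would mean losing the fixed cost of €2036, so operating at a loss of €346 is better by €1690.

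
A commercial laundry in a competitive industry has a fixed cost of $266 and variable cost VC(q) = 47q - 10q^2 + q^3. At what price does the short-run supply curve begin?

The firm shuts down when price falls below the minimum of average variable cost. AVC = VC/q = 47 - 10q + q^2.
dAVC/dq = -10 + 2q = 0 gives q = 5. min AVC = 47 - 10·5 + 5^2 = 22.
For P < $22 the firm produces nothing.

$22 per unit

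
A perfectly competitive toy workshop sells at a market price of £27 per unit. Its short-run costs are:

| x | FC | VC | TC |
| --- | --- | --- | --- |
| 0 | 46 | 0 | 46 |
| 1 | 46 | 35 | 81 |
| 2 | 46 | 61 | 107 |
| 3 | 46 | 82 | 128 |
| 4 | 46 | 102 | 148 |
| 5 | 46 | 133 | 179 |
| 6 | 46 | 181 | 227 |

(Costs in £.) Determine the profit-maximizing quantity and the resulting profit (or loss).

x = 4; profit = -£40

Tabulate TR − TC: x=0: -46; x=1: -54; x=2: -53; x=3: -47; x=4: -40; x=5: -44; x=6: -65.
Profit is maximized at x = 4. AVC there is 102/4 = £25.50 ≤ P, so producing beats shutting down (which would give -£46).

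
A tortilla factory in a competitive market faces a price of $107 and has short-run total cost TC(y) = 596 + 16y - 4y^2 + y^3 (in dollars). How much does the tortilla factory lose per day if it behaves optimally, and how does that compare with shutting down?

Profit = -$106 at y = 7

AVC = 16 - 4y + y^2 has its minimum $12 at y = 2; price $107 clears that bar, so the firm operates.
MC = 16 - 8y + 3y^2. Setting P = MC and taking the root on the rising branch gives y* = 7.
TR = 107·7 = 749. TC = 596 + 259 = 855. Profit = 749 − 855 = -$106.
By producing, the firm covers all variable cost plus $490 of fixed cost; shutting down would lose the full $596.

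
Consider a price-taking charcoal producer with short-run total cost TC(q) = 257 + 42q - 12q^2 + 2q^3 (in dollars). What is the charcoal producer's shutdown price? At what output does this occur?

$24 per unit, at q = 3

The firm shuts down when price falls below the minimum of average variable cost. AVC = VC/q = 42 - 12q + 2q^2.
dAVC/dq = -12 + 4q = 0 gives q = 3. min AVC = 42 - 12·3 + 2·3^2 = 24.
For P < $24 the firm produces nothing.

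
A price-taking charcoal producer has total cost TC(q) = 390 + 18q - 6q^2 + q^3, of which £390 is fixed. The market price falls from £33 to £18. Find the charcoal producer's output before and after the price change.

Output falls from 5 to 4

AVC = 18 - 6q + q^2, minimized at q = 3 where min AVC = £9. MC = 18 - 12q + 3q^2.
At P = £33 ≥ min AVC, set P = MC on the rising branch: q = 5.
At P = £18 ≥ min AVC, set P = MC: q = 4. The firm stays open but cuts output.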